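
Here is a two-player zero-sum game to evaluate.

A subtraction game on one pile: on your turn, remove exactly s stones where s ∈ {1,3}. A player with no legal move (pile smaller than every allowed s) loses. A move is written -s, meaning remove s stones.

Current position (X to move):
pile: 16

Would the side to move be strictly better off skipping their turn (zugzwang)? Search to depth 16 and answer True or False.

ply 1, X at 16 | -1=-1→15*; -3=-1→13
ply 2, O at 15 | -1=+1→14*; -3=+1→12
ply 3, X at 14 | -1=-1→13*; -3=-1→11
ply 4, O at 13 | -1=+1→12*; -3=+1→10
ply 5, X at 12 | -1=-1→11*; -3=-1→9
ply 6, O at 11 | -1=+1→10*; -3=+1→8
ply 7, X at 10 | -1=-1→9*; -3=-1→7
ply 8, O at 9 | -1=+1→8*; -3=+1→6
ply 9, X at 8 | -1=-1→7*; -3=-1→5
ply 10, O at 7 | -1=+1→6*; -3=+1→4
ply 11, X at 6 | -1=-1→5*; -3=-1→3
ply 12, O at 5 | -1=+1→4*; -3=+1→2
ply 13, X at 4 | -1=-1→3*; -3=-1→1
ply 14, O at 3 | -1=+1→2*; -3=+1→0
ply 15, X at 2 | -1=-1→1*
ply 16, O at 1 | -1=+1→0*
ply 17: 0 is terminal -1 (X); from 16 depth 16
suppose X passes — search the same position with O to move:
pass> ply 1, O at 16 | -1=-1→15*; -3=-1→13
pass> ply 2, X at 15 | -1=+1→14*; -3=+1→12
pass> ply 3, O at 14 | -1=-1→13*; -3=-1→11
pass> ply 4, X at 13 | -1=+1→12*; -3=+1→10
pass> ply 5, O at 12 | -1=-1→11*; -3=-1→9
pass> ply 6, X at 11 | -1=+1→10*; -3=+1→8
pass> ply 7, O at 10 | -1=-1→9*; -3=-1→7
pass> ply 8, X at 9 | -1=+1→8*; -3=+1→6
pass> ply 9, O at 8 | -1=-1→7*; -3=-1→5
pass> ply 10, X at 7 | -1=+1→6*; -3=+1→4
pass> ply 11, O at 6 | -1=-1→5*; -3=-1→3
pass> ply 12, X at 5 | -1=+1→4*; -3=+1→2
pass> ply 13, O at 4 | -1=-1→3*; -3=-1→1
pass> ply 14, X at 3 | -1=+1→2*; -3=+1→0
pass> ply 15, O at 2 | -1=-1→1*
pass> ply 16, X at 1 | -1=+1→0*
pass> ply 17: 0 is terminal -1 (O); from 16 depth 16
for X: play -1, pass +1

zugzwang(16, X) = True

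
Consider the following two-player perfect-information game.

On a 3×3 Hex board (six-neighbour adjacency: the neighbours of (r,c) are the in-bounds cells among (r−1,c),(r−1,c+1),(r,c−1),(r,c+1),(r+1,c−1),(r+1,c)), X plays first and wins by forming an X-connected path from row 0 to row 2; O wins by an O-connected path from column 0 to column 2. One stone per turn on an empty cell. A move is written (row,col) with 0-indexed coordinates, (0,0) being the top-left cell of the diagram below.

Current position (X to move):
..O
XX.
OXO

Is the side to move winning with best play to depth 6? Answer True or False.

ply 1, X at ..O/XX./OXO | (0,0)=+1→X.O/XX./OXO*; (0,1)=+1→.XO/XX./OXO; (1,2)=+1→..O/XXX/OXO
ply 2: X.O/XX./OXO is terminal -1 (O); from ..O/XX./OXO depth 6

X winning at [..O/XX./OXO]: True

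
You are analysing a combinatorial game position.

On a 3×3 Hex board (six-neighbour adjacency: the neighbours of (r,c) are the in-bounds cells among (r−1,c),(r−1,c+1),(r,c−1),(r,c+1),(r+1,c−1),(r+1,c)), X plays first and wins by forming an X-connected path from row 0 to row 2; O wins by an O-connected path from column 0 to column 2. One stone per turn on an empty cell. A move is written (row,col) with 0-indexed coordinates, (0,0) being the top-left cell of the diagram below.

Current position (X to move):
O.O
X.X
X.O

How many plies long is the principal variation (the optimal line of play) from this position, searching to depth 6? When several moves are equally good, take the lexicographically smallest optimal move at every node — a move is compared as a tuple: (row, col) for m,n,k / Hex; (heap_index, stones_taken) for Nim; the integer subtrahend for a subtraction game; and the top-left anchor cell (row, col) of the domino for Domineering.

[O.O/X.X/X.O] X move#1: (0,1):+1/OXO/X.X/X.O*, (1,1):-1/O.O/XXX/X.O, (2,1):-1/O.O/X.X/XXO
[OXO/X.X/X.O] end (terminal -1, O#2); searched O.O/X.X/X.O to 6

PV length from [O.O/X.X/X.O]: 1 ply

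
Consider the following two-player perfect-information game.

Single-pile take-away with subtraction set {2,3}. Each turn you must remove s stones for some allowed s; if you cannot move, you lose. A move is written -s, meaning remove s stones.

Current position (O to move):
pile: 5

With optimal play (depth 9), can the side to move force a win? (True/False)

ply 1, O at 5 | -2=-1→3*; -3=-1→2
ply 2, X at 3 | -2=+1→1*; -3=+1→0
ply 3: 1 is terminal -1 (O); from 5 depth 9

O winning at [5]: False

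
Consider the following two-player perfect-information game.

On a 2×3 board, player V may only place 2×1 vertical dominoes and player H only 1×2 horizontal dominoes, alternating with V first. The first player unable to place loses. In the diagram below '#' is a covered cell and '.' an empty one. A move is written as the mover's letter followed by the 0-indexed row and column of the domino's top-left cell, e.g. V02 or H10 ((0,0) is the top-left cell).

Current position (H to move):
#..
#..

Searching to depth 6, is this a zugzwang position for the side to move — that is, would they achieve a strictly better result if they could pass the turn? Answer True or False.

ply 1, H at #../#.. | H01=+1→###/#..*; H11=+1→#../###
ply 2: ###/#.. is terminal -1 (V); from #../#.. depth 6
pass branch (V moves first from the same position):
  | ply 1, V at #../#.. | V01=+1→##./##.*; V02=+1→#.#/#.#
  | ply 2: ##./##. is terminal -1 (H); from #../#.. depth 6
H moving scores +1; H passing scores -1

zugzwang(#../#.., H) = False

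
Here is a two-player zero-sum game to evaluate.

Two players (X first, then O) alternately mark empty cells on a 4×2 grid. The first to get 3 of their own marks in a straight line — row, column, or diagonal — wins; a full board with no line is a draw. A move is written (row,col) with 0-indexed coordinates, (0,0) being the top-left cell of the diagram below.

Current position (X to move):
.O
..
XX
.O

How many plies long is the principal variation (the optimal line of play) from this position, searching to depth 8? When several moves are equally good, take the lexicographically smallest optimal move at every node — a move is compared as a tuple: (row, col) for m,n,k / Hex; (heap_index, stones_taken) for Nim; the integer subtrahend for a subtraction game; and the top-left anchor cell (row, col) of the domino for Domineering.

[.O/../XX/.O] X move#1: (0,0):+0/XO/../XX/.O, (1,0):+1/.O/X./XX/.O*, (1,1):+0/.O/.X/XX/.O, (3,0):+0/.O/../XX/XO
[.O/X./XX/.O] O move#2: (0,0):-1/OO/X./XX/.O*, (1,1):-1/.O/XO/XX/.O, (3,0):-1/.O/X./XX/OO
[OO/X./XX/.O] X move#3: (1,1):+0/OO/XX/XX/.O, (3,0):+1/OO/X./XX/XO*
[OO/X./XX/XO] end (terminal -1, O#4); searched .O/../XX/.O to 8

PV length from [.O/../XX/.O]: 3 plies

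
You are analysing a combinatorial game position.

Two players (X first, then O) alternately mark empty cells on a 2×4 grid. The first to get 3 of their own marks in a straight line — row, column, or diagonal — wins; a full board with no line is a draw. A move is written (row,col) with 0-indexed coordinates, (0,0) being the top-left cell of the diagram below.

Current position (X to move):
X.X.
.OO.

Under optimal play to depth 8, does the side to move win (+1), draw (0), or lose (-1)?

value(X.X./.OO., X) = +1

ply 1, X at X.X./.OO. | (0,1)=+1→XXX./.OO.*; (0,3)=-1→X.XX/.OO.; (1,0)=-1→X.X./XOO.; (1,3)=-1→X.X./.OOX
ply 2: XXX./.OO. is terminal -1 (O); from X.X./.OO. depth 8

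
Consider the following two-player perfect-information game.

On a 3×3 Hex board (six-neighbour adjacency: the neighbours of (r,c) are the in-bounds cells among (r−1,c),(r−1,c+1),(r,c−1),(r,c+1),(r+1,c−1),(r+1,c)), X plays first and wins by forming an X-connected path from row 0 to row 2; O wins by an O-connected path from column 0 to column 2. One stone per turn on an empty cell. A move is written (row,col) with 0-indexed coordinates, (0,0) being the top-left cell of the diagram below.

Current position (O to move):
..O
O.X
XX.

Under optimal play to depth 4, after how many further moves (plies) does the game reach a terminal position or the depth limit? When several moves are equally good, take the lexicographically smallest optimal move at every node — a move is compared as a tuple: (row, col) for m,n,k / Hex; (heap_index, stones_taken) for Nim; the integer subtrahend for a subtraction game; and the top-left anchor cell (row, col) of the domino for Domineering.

ply 1, O at ..O/O.X/XX. | (0,0)=+1→O.O/O.X/XX.*; (0,1)=+1→.OO/O.X/XX.; (1,1)=+1→..O/OOX/XX.; (2,2)=+1→..O/O.X/XXO
ply 2, X at O.O/O.X/XX. | (0,1)=-1→OXO/O.X/XX.*; (1,1)=-1→O.O/OXX/XX.; (2,2)=-1→O.O/O.X/XXX
ply 3, O at OXO/O.X/XX. | (1,1)=+1→OXO/OOX/XX.*; (2,2)=-1→OXO/O.X/XXO
ply 4: OXO/OOX/XX. is terminal -1 (X); from ..O/O.X/XX. depth 4

PV length from [..O/O.X/XX.]: 3 plies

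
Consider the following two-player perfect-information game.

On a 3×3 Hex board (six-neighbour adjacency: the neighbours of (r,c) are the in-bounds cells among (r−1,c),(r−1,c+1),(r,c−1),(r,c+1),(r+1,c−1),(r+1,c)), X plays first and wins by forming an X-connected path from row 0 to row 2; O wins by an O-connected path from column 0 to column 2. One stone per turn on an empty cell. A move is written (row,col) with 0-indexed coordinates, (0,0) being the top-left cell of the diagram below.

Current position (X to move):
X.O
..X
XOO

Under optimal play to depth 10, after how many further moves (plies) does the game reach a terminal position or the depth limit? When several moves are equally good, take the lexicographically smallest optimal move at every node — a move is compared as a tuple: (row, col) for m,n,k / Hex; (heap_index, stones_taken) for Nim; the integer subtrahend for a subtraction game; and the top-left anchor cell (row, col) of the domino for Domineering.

PV length from [X.O/..X/XOO]: 3 plies

[X.O/..X/XOO] X move#1: (0,1):+1/XXO/..X/XOO*, (1,0):+1/X.O/X.X/XOO, (1,1):+1/X.O/.XX/XOO
[XXO/..X/XOO] O move#2: (1,0):-1/XXO/O.X/XOO*, (1,1):-1/XXO/.OX/XOO
[XXO/O.X/XOO] X move#3: (1,1):+1/XXO/OXX/XOO*
[XXO/OXX/XOO] end (terminal -1, O#4); searched X.O/..X/XOO to 10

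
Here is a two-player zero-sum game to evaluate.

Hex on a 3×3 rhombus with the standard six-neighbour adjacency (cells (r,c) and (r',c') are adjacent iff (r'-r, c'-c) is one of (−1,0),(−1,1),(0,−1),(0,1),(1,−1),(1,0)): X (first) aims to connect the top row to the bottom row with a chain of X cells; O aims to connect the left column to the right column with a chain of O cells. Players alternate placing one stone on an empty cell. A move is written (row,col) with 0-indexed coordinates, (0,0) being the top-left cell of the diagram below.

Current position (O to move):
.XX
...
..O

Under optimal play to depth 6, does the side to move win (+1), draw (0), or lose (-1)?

[.XX/.../..O] O move#1: (0,0):-1/OXX/.../..O, (1,0):-1/.XX/O../..O, (1,1):+1/.XX/.O./..O*, (1,2):-1/.XX/..O/..O, (2,0):-1/.XX/.../O.O, (2,1):-1/.XX/.../.OO
[.XX/.O./..O] X move#2: (0,0):-1/XXX/.O./..O*, (1,0):-1/.XX/XO./..O, (1,2):-1/.XX/.OX/..O, (2,0):-1/.XX/.O./X.O, (2,1):-1/.XX/.O./.XO
[XXX/.O./..O] O move#3: (1,0):+1/XXX/OO./..O*, (1,2):+1/XXX/.OO/..O, (2,0):+1/XXX/.O./O.O, (2,1):+1/XXX/.O./.OO
[XXX/OO./..O] X move#4: (1,2):-1/XXX/OOX/..O*, (2,0):-1/XXX/OO./X.O, (2,1):-1/XXX/OO./.XO
[XXX/OOX/..O] O move#5: (2,0):-1/XXX/OOX/O.O, (2,1):+1/XXX/OOX/.OO*
[XXX/OOX/.OO] end (terminal -1, X#6); searched .XX/.../..O to 6

value(.XX/.../..O, O) = +1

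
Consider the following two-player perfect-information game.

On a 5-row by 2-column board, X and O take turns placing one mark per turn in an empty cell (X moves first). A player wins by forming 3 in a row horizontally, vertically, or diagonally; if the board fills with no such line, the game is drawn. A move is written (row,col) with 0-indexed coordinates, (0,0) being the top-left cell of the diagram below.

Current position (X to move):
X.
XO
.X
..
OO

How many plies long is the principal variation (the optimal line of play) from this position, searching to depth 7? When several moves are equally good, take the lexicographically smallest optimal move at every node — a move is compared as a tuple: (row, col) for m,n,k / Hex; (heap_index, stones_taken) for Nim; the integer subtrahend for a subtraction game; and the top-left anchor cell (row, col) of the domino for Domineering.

PV length from [X./XO/.X/../OO]: 1 ply

[X./XO/.X/../OO] X move#1: (0,1):+0/XX/XO/.X/../OO, (2,0):+1/X./XO/XX/../OO*, (3,0):+0/X./XO/.X/X./OO, (3,1):+0/X./XO/.X/.X/OO
[X./XO/XX/../OO] end (terminal -1, O#2); searched X./XO/.X/../OO to 7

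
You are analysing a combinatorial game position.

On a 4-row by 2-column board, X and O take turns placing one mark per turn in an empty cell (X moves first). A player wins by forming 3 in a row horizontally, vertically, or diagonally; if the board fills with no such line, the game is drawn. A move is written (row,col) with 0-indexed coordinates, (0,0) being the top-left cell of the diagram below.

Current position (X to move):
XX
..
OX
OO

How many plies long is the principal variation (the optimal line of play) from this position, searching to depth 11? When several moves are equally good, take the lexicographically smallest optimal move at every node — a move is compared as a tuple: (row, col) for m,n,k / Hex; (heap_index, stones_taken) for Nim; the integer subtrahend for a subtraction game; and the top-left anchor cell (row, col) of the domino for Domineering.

PV length from [XX/../OX/OO]: 1 ply

ply 1, X at XX/../OX/OO | (1,0)=+0→XX/X./OX/OO; (1,1)=+1→XX/.X/OX/OO*
ply 2: XX/.X/OX/OO is terminal -1 (O); from XX/../OX/OO depth 11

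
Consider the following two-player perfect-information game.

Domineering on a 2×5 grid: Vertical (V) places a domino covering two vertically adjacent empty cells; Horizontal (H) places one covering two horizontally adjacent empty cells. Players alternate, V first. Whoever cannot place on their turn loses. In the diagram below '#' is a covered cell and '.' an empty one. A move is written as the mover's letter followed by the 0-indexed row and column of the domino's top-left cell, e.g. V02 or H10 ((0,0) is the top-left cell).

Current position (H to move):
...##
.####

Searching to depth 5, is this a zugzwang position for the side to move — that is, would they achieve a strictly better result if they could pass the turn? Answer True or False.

[...##/.####] H move#1: H00:+1/##.##/.####*, H01:-1/.####/.####
[##.##/.####] end (terminal -1, V#2); searched ...##/.#### to 5
if H skipped the turn, V would face:
~ [...##/.####] V move#1: V00:-1/#..##/#####*
~ [#..##/#####] H move#2: H01:+1/#####/#####*
~ [#####/#####] end (terminal -1, V#3); searched ...##/.#### to 5
compare (H): move=+1 vs pass=+1

zugzwang(...##/.####, H) = False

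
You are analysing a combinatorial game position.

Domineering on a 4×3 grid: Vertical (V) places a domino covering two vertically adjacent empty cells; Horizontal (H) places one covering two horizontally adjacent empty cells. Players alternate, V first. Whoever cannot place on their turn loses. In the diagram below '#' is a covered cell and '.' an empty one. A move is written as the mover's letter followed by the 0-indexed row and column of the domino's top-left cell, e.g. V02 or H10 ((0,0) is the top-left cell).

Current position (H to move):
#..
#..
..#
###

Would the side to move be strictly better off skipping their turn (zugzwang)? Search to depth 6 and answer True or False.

zugzwang(#../#../..#/###, H) = False

p1 H@[#../#../..#/###]: H01[###/#../..#/###]-1 H11[#../###/..#/###]+1* H20[#../#../###/###]-1
p2 V@[#../###/..#/###] terminal -1; root [#../#../..#/###] d6
pass branch (V moves first from the same position):
  | p1 V@[#../#../..#/###]: V01[##./##./..#/###]+1* V02[#.#/#.#/..#/###]+1 V11[#../##./.##/###]-1
  | p2 H@[##./##./..#/###]: H20[##./##./###/###]-1*
  | p3 V@[##./##./###/###]: V02[###/###/###/###]+1*
  | p4 H@[###/###/###/###] terminal -1; root [#../#../..#/###] d6
H moving scores +1; H passing scores -1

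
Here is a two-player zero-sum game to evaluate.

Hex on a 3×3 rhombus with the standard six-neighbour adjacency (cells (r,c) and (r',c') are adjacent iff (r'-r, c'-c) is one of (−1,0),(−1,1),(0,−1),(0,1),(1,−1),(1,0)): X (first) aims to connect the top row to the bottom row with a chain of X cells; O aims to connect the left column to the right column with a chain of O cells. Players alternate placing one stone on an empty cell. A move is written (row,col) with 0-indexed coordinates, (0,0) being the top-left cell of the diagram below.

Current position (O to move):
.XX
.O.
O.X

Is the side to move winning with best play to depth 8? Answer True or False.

[.XX/.O./O.X] O move#1: (0,0):-1/OXX/.O./O.X, (1,0):-1/.XX/OO./O.X, (1,2):+1/.XX/.OO/O.X*, (2,1):-1/.XX/.O./OOX
[.XX/.OO/O.X] end (terminal -1, X#2); searched .XX/.O./O.X to 8

O winning at [.XX/.O./O.X]: True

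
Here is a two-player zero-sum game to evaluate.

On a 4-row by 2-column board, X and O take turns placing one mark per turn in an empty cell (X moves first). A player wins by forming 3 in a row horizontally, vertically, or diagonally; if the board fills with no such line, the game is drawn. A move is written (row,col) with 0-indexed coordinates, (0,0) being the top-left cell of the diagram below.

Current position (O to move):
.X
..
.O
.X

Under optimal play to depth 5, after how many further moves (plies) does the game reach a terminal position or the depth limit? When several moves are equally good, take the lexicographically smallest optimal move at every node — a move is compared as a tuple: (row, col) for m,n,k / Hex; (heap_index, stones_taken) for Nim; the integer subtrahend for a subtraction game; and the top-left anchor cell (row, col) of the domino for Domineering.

PV length from [.X/../.O/.X]: 5 plies

p1 O@[.X/../.O/.X]: (0,0)[OX/../.O/.X]+0* (1,0)[.X/O./.O/.X]+0 (1,1)[.X/.O/.O/.X]+0 (2,0)[.X/../OO/.X]+0 (3,0)[.X/../.O/OX]+0
p2 X@[OX/../.O/.X]: (1,0)[OX/X./.O/.X]+0* (1,1)[OX/.X/.O/.X]+0 (2,0)[OX/../XO/.X]+0 (3,0)[OX/../.O/XX]+0
p3 O@[OX/X./.O/.X]: (1,1)[OX/XO/.O/.X]+0* (2,0)[OX/X./OO/.X]+0 (3,0)[OX/X./.O/OX]+0
p4 X@[OX/XO/.O/.X]: (2,0)[OX/XO/XO/.X]+0* (3,0)[OX/XO/.O/XX]+0
p5 O@[OX/XO/XO/.X]: (3,0)[OX/XO/XO/OX]+0*
p6 X@[OX/XO/XO/OX] terminal +0; root [.X/../.O/.X] d5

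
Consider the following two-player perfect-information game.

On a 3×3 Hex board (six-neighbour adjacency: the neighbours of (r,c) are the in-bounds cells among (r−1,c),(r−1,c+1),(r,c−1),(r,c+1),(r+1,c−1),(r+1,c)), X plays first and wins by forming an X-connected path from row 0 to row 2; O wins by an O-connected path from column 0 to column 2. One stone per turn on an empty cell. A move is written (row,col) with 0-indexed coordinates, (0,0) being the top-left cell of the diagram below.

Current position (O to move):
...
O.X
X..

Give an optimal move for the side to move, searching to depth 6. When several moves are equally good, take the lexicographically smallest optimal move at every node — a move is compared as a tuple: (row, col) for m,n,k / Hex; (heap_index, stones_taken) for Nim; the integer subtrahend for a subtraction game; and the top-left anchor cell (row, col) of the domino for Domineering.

O's best at [.../O.X/X..]: (0,2)

ply 1, O at .../O.X/X.. | (0,0)=-1→O../O.X/X..; (0,1)=-1→.O./O.X/X..; (0,2)=+1→..O/O.X/X..*; (1,1)=-1→.../OOX/X..; (2,1)=-1→.../O.X/XO.; (2,2)=-1→.../O.X/X.O
ply 2, X at ..O/O.X/X.. | (0,0)=-1→X.O/O.X/X..*; (0,1)=-1→.XO/O.X/X..; (1,1)=-1→..O/OXX/X..; (2,1)=-1→..O/O.X/XX.; (2,2)=-1→..O/O.X/X.X
ply 3, O at X.O/O.X/X.. | (0,1)=+1→XOO/O.X/X..*; (1,1)=+1→X.O/OOX/X..; (2,1)=+1→X.O/O.X/XO.; (2,2)=+1→X.O/O.X/X.O
ply 4: XOO/O.X/X.. is terminal -1 (X); from .../O.X/X.. depth 6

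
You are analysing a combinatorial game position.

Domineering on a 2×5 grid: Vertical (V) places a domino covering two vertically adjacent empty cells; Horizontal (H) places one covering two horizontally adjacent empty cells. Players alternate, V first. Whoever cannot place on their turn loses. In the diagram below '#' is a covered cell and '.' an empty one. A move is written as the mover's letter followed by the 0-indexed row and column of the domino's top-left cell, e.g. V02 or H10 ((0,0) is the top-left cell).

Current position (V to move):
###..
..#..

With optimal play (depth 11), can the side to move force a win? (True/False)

[###../..#..] V move#1: V03:+1/####./..##.*, V04:+1/###.#/..#.#
[####./..##.] H move#2: H10:-1/####./####.*
[####./####.] V move#3: V04:+1/#####/#####*
[#####/#####] end (terminal -1, H#4); searched ###../..#.. to 11

V winning at [###../..#..]: True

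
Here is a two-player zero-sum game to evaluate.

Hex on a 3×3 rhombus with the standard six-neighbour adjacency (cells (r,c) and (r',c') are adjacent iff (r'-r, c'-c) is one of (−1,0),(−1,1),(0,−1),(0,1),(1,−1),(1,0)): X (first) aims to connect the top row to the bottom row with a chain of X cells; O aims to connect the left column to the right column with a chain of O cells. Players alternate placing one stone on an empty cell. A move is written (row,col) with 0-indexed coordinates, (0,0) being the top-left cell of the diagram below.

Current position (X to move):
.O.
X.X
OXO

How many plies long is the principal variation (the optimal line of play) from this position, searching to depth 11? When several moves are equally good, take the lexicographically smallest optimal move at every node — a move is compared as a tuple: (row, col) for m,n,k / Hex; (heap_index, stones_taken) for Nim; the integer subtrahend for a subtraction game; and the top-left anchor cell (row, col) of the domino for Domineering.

PV length from [.O./X.X/OXO]: 3 plies

p1 X@[.O./X.X/OXO]: (0,0)[XO./X.X/OXO]+1* (0,2)[.OX/X.X/OXO]+1 (1,1)[.O./XXX/OXO]+1
p2 O@[XO./X.X/OXO]: (0,2)[XOO/X.X/OXO]-1* (1,1)[XO./XOX/OXO]-1
p3 X@[XOO/X.X/OXO]: (1,1)[XOO/XXX/OXO]+1*
p4 O@[XOO/XXX/OXO] terminal -1; root [.O./X.X/OXO] d11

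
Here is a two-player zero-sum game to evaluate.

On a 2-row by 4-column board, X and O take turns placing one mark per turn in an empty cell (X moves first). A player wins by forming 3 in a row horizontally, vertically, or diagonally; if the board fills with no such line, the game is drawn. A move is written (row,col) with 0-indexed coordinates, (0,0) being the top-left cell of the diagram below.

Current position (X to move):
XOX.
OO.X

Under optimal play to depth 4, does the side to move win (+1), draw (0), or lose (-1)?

value(XOX./OO.X, X) = 0

[XOX./OO.X] X move#1: (0,3):-1/XOXX/OO.X, (1,2):+0/XOX./OOXX*
[XOX./OOXX] O move#2: (0,3):+0/XOXO/OOXX*
[XOXO/OOXX] end (terminal +0, X#3); searched XOX./OO.X to 4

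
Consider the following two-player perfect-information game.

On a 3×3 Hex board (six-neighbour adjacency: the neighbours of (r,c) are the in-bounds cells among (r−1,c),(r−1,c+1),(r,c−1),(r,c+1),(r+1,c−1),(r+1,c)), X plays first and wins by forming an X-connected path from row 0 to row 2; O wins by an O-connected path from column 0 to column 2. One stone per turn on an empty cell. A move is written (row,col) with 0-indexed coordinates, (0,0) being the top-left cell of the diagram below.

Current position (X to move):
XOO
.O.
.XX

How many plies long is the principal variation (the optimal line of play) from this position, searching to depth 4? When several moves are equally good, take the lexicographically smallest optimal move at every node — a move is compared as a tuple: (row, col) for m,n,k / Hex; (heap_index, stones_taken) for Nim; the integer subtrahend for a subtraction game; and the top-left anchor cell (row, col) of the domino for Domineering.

[XOO/.O./.XX] X move#1: (1,0):-1/XOO/XO./.XX*, (1,2):-1/XOO/.OX/.XX, (2,0):-1/XOO/.O./XXX
[XOO/XO./.XX] O move#2: (1,2):-1/XOO/XOO/.XX, (2,0):+1/XOO/XO./OXX*
[XOO/XO./OXX] end (terminal -1, X#3); searched XOO/.O./.XX to 4

PV length from [XOO/.O./.XX]: 2 plies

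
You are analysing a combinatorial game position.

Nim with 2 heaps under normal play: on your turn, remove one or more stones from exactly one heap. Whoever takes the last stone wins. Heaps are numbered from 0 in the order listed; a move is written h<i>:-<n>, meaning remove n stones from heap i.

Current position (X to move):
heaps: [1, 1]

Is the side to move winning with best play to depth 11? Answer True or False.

X winning at [(1,1)]: False

ply 1, X at (1,1) | h0:-1=-1→(0,1)*; h1:-1=-1→(1,0)
ply 2, O at (0,1) | h1:-1=+1→(0,0)*
ply 3: (0,0) is terminal -1 (X); from (1,1) depth 11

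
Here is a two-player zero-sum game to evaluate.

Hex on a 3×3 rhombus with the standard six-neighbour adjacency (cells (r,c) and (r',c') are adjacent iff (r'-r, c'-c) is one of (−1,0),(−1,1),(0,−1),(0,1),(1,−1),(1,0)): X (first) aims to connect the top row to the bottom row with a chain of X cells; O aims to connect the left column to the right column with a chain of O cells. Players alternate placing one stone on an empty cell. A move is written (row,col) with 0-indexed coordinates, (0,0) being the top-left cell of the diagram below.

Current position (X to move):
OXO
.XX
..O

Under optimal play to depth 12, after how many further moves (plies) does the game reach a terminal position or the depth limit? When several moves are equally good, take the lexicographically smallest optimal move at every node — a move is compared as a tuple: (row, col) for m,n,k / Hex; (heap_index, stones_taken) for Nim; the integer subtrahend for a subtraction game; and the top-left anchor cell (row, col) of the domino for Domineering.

ply 1, X at OXO/.XX/..O | (1,0)=+1→OXO/XXX/..O*; (2,0)=+1→OXO/.XX/X.O; (2,1)=+1→OXO/.XX/.XO
ply 2, O at OXO/XXX/..O | (2,0)=-1→OXO/XXX/O.O*; (2,1)=-1→OXO/XXX/.OO
ply 3, X at OXO/XXX/O.O | (2,1)=+1→OXO/XXX/OXO*
ply 4: OXO/XXX/OXO is terminal -1 (O); from OXO/.XX/..O depth 12

PV length from [OXO/.XX/..O]: 3 plies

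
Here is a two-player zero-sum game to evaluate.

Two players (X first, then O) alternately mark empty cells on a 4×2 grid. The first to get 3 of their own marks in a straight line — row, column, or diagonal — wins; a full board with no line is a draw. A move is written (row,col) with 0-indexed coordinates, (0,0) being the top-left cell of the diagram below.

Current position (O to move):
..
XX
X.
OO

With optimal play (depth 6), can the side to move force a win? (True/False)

O winning at [../XX/X./OO]: False

p1 O@[../XX/X./OO]: (0,0)[O./XX/X./OO]+0* (0,1)[.O/XX/X./OO]-1 (2,1)[../XX/XO/OO]-1
p2 X@[O./XX/X./OO]: (0,1)[OX/XX/X./OO]+0* (2,1)[O./XX/XX/OO]+0
p3 O@[OX/XX/X./OO]: (2,1)[OX/XX/XO/OO]+0*
p4 X@[OX/XX/XO/OO] terminal +0; root [../XX/X./OO] d6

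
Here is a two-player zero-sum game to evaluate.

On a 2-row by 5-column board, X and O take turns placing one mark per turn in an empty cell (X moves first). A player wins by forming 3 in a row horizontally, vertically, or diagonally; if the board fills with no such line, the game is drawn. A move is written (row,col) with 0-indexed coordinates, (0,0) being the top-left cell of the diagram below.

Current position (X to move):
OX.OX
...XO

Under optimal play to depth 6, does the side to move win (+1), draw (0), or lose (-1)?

ply 1, X at OX.OX/...XO | (0,2)=+0→OXXOX/...XO*; (1,0)=+0→OX.OX/X..XO; (1,1)=+0→OX.OX/.X.XO; (1,2)=+0→OX.OX/..XXO
ply 2, O at OXXOX/...XO | (1,0)=+0→OXXOX/O..XO*; (1,1)=+0→OXXOX/.O.XO; (1,2)=+0→OXXOX/..OXO
ply 3, X at OXXOX/O..XO | (1,1)=+0→OXXOX/OX.XO*; (1,2)=+0→OXXOX/O.XXO
ply 4, O at OXXOX/OX.XO | (1,2)=+0→OXXOX/OXOXO*
ply 5: OXXOX/OXOXO is terminal +0 (X); from OX.OX/...XO depth 6

value(OX.OX/...XO, X) = 0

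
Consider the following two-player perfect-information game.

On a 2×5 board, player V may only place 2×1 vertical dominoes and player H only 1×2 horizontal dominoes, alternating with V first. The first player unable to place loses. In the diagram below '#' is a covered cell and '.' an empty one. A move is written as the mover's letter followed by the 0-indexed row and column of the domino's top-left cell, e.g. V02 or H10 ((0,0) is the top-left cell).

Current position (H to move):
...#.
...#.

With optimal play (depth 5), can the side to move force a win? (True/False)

H winning at [...#./...#.]: False

ply 1, H at ...#./...#. | H00=-1→##.#./...#.*; H01=-1→.###./...#.; H10=-1→...#./##.#.; H11=-1→...#./.###.
ply 2, V at ##.#./...#. | V02=+1→####./..##.*; V04=-1→##.##/...##
ply 3, H at ####./..##. | H10=-1→####./####.*
ply 4, V at ####./####. | V04=+1→#####/#####*
ply 5: #####/##### is terminal -1 (H); from ...#./...#. depth 5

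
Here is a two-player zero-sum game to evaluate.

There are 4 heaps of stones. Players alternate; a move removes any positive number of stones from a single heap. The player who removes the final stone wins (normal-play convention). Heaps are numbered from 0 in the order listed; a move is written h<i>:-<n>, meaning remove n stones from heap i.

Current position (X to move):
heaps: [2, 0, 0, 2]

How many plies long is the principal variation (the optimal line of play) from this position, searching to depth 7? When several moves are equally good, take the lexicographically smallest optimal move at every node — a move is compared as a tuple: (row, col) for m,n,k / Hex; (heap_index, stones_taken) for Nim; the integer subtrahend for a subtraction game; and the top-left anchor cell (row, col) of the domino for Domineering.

ply 1, X at (2,0,0,2) | h0:-1=-1→(1,0,0,2)*; h0:-2=-1→(0,0,0,2); h3:-1=-1→(2,0,0,1); h3:-2=-1→(2,0,0,0)
ply 2, O at (1,0,0,2) | h0:-1=-1→(0,0,0,2); h3:-1=+1→(1,0,0,1)*; h3:-2=-1→(1,0,0,0)
ply 3, X at (1,0,0,1) | h0:-1=-1→(0,0,0,1)*; h3:-1=-1→(1,0,0,0)
ply 4, O at (0,0,0,1) | h3:-1=+1→(0,0,0,0)*
ply 5: (0,0,0,0) is terminal -1 (X); from (2,0,0,2) depth 7

PV length from [(2,0,0,2)]: 4 plies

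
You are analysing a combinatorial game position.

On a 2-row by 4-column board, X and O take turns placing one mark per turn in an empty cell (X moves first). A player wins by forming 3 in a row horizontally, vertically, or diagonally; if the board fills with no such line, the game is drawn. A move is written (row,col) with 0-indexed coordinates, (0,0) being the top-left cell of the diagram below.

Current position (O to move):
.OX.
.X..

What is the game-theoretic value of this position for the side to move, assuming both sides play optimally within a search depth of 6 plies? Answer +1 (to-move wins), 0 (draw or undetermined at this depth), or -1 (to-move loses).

value(.OX./.X.., O) = 0

ply 1, O at .OX./.X.. | (0,0)=-1→OOX./.X..; (0,3)=-1→.OXO/.X..; (1,0)=+0→.OX./OX..*; (1,2)=+0→.OX./.XO.; (1,3)=+0→.OX./.X.O
ply 2, X at .OX./OX.. | (0,0)=+0→XOX./OX..*; (0,3)=+0→.OXX/OX..; (1,2)=+0→.OX./OXX.; (1,3)=+0→.OX./OX.X
ply 3, O at XOX./OX.. | (0,3)=+0→XOXO/OX..*; (1,2)=+0→XOX./OXO.; (1,3)=+0→XOX./OX.O
ply 4, X at XOXO/OX.. | (1,2)=+0→XOXO/OXX.*; (1,3)=+0→XOXO/OX.X
ply 5, O at XOXO/OXX. | (1,3)=+0→XOXO/OXXO*
ply 6: XOXO/OXXO is terminal +0 (X); from .OX./.X.. depth 6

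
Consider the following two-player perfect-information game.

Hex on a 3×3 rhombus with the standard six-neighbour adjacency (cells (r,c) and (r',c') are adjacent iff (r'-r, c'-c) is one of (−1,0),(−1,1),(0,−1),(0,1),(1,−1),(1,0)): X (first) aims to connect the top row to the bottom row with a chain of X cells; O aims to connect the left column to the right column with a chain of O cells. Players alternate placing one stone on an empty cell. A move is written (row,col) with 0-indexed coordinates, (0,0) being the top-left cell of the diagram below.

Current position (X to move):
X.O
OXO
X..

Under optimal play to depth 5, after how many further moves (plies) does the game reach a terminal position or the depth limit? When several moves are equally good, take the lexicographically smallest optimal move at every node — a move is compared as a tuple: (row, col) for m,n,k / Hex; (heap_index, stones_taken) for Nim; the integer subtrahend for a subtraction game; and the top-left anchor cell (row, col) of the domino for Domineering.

p1 X@[X.O/OXO/X..]: (0,1)[XXO/OXO/X..]+1* (2,1)[X.O/OXO/XX.]-1 (2,2)[X.O/OXO/X.X]-1
p2 O@[XXO/OXO/X..] terminal -1; root [X.O/OXO/X..] d5

PV length from [X.O/OXO/X..]: 1 ply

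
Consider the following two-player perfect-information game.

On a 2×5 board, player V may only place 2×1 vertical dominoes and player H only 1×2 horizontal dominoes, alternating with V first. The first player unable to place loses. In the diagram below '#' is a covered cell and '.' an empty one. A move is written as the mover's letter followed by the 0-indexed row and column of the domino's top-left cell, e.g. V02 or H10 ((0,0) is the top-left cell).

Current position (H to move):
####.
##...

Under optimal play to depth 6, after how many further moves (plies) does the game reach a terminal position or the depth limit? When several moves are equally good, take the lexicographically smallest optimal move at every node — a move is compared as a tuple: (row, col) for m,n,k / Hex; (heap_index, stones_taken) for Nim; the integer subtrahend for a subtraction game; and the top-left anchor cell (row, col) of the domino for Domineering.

[####./##...] H move#1: H12:-1/####./####., H13:+1/####./##.##*
[####./##.##] end (terminal -1, V#2); searched ####./##... to 6

PV length from [####./##...]: 1 ply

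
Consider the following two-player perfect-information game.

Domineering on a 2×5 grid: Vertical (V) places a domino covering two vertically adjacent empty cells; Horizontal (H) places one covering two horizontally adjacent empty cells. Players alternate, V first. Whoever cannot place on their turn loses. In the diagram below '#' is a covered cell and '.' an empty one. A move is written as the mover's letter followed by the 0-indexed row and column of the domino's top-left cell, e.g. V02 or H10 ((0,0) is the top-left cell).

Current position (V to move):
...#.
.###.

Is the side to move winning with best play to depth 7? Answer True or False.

V winning at [...#./.###.]: True

p1 V@[...#./.###.]: V00[#..#./####.]+1* V04[...##/.####]-1
p2 H@[#..#./####.]: H01[####./####.]-1*
p3 V@[####./####.]: V04[#####/#####]+1*
p4 H@[#####/#####] terminal -1; root [...#./.###.] d7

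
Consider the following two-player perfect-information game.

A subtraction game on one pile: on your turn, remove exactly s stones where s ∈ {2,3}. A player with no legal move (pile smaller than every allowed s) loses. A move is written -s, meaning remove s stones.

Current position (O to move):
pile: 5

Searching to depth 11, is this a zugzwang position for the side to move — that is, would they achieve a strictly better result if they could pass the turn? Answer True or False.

ply 1, O at 5 | -2=-1→3*; -3=-1→2
ply 2, X at 3 | -2=+1→1*; -3=+1→0
ply 3: 1 is terminal -1 (O); from 5 depth 11
if O skipped the turn, X would face:
~ ply 1, X at 5 | -2=-1→3*; -3=-1→2
~ ply 2, O at 3 | -2=+1→1*; -3=+1→0
~ ply 3: 1 is terminal -1 (X); from 5 depth 11
compare (O): move=-1 vs pass=+1

zugzwang(5, O) = True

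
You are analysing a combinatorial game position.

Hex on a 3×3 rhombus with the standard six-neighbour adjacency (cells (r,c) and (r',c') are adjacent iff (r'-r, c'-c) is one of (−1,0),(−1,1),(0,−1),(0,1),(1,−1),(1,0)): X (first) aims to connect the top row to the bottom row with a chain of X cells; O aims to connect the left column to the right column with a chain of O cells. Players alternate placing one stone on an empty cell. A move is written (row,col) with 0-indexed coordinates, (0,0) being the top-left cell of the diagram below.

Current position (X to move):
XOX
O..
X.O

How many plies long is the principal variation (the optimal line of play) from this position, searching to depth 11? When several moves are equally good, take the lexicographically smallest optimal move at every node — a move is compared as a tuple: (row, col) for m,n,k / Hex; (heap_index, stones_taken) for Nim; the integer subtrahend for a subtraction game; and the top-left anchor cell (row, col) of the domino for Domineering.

[XOX/O../X.O] X move#1: (1,1):+1/XOX/OX./X.O*, (1,2):+1/XOX/O.X/X.O, (2,1):+1/XOX/O../XXO
[XOX/OX./X.O] end (terminal -1, O#2); searched XOX/O../X.O to 11

PV length from [XOX/O../X.O]: 1 ply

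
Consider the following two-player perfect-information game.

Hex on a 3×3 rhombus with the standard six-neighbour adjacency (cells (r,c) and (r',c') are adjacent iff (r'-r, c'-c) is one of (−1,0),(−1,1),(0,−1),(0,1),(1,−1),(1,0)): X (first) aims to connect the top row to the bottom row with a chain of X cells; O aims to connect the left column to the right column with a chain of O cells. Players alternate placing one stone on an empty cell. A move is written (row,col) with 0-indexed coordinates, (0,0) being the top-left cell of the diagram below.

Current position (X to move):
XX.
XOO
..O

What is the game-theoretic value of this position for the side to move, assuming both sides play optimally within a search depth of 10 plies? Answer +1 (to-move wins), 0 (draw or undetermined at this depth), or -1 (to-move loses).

ply 1, X at XX./XOO/..O | (0,2)=-1→XXX/XOO/..O; (2,0)=+1→XX./XOO/X.O*; (2,1)=-1→XX./XOO/.XO
ply 2: XX./XOO/X.O is terminal -1 (O); from XX./XOO/..O depth 10

value(XX./XOO/..O, X) = +1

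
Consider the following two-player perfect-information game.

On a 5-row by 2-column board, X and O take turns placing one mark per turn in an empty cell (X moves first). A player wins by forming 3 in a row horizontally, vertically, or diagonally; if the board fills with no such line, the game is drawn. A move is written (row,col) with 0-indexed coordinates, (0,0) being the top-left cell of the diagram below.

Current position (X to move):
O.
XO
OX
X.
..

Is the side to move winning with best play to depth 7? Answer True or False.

ply 1, X at O./XO/OX/X./.. | (0,1)=+0→OX/XO/OX/X./..*; (3,1)=+0→O./XO/OX/XX/..; (4,0)=+0→O./XO/OX/X./X.; (4,1)=+0→O./XO/OX/X./.X
ply 2, O at OX/XO/OX/X./.. | (3,1)=+0→OX/XO/OX/XO/..*; (4,0)=+0→OX/XO/OX/X./O.; (4,1)=+0→OX/XO/OX/X./.O
ply 3, X at OX/XO/OX/XO/.. | (4,0)=+0→OX/XO/OX/XO/X.*; (4,1)=+0→OX/XO/OX/XO/.X
ply 4, O at OX/XO/OX/XO/X. | (4,1)=+0→OX/XO/OX/XO/XO*
ply 5: OX/XO/OX/XO/XO is terminal +0 (X); from O./XO/OX/X./.. depth 7

X winning at [O./XO/OX/X./..]: False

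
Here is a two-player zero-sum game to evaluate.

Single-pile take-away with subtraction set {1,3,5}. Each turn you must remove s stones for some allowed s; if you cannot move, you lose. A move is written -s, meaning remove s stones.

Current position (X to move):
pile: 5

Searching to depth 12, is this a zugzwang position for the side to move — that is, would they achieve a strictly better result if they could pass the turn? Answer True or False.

zugzwang(5, X) = False

p1 X@[5]: -1[4]+1* -3[2]+1 -5[0]+1
p2 O@[4]: -1[3]-1* -3[1]-1
p3 X@[3]: -1[2]+1* -3[0]+1
p4 O@[2]: -1[1]-1*
p5 X@[1]: -1[0]+1*
p6 O@[0] terminal -1; root [5] d12
if X skipped the turn, O would face:
~ p1 O@[5]: -1[4]+1* -3[2]+1 -5[0]+1
~ p2 X@[4]: -1[3]-1* -3[1]-1
~ p3 O@[3]: -1[2]+1* -3[0]+1
~ p4 X@[2]: -1[1]-1*
~ p5 O@[1]: -1[0]+1*
~ p6 X@[0] terminal -1; root [5] d12
compare (X): move=+1 vs pass=-1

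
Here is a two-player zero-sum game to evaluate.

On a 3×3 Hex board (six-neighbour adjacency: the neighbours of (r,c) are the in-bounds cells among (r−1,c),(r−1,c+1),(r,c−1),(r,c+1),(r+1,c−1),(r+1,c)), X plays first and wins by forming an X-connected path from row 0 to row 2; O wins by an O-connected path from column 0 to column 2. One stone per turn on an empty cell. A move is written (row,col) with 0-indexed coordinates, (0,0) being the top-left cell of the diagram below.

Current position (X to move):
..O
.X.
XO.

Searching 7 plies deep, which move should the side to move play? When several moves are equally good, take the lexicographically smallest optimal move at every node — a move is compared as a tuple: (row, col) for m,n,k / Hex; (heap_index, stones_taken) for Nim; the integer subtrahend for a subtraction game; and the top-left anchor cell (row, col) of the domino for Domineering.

[..O/.X./XO.] X move#1: (0,0):+1/X.O/.X./XO.*, (0,1):+1/.XO/.X./XO., (1,0):+1/..O/XX./XO., (1,2):-1/..O/.XX/XO., (2,2):-1/..O/.X./XOX
[X.O/.X./XO.] O move#2: (0,1):-1/XOO/.X./XO.*, (1,0):-1/X.O/OX./XO., (1,2):-1/X.O/.XO/XO., (2,2):-1/X.O/.X./XOO
[XOO/.X./XO.] X move#3: (1,0):+1/XOO/XX./XO.*, (1,2):-1/XOO/.XX/XO., (2,2):-1/XOO/.X./XOX
[XOO/XX./XO.] end (terminal -1, O#4); searched ..O/.X./XO. to 7

X's best at [..O/.X./XO.]: (0,0)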